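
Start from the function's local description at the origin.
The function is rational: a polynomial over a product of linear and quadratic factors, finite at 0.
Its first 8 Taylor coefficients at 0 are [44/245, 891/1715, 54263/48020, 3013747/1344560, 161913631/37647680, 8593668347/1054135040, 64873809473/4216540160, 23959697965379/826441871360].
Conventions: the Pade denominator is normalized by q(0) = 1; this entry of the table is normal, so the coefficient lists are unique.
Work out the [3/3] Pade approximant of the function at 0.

Taylor coefficients needed (read off): a_0 = 44/245, a_1 = 891/1715, a_2 = 54263/48020, a_3 = 3013747/1344560, a_4 = 161913631/37647680, a_5 = 8593668347/1054135040, a_6 = 64873809473/4216540160.
Write the denominator as Q(ζ) = 1 + q1*ζ + q2*ζ^2 + q3*ζ^3. Requiring Q*f - P = O(ζ^7) with deg P <= 3 kills the coefficients of ζ^4..ζ^6 in Q*f:
  ζ^4: a_4 + q1*a_3 + q2*a_2 + q3*a_1 = 0, i.e. 161913631/37647680 + (3013747/1344560)*q1 + (54263/48020)*q2 + (891/1715)*q3 = 0.
  ζ^5: a_5 + q1*a_4 + q2*a_3 + q3*a_2 = 0, i.e. 8593668347/1054135040 + (161913631/37647680)*q1 + (3013747/1344560)*q2 + (54263/48020)*q3 = 0.
  ζ^6: a_6 + q1*a_5 + q2*a_4 + q3*a_3 = 0, i.e. 64873809473/4216540160 + (8593668347/1054135040)*q1 + (161913631/37647680)*q2 + (3013747/1344560)*q3 = 0.
Solving this linear system: q1 = -24939/8204, q2 = 288913/114856, q3 = -510021/803992.
The numerator is Q*f truncated at degree 3: P0 = a_0 = 44/245; P1 = a_1 + q1*a_0 = -13266/502495; P2 = a_2 + q1*a_1 + q2*a_0 = 176/71785; P3 = a_3 + q1*a_2 + q2*a_1 + q3*a_0 = -352/502495.

The Pade approximant has numerator coefficients [44/245, -13266/502495, 176/71785, -352/502495]; denominator coefficients [1, -24939/8204, 288913/114856, -510021/803992].


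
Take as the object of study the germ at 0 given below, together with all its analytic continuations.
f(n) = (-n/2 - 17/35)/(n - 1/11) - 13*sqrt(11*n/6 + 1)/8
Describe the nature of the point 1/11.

The denominator factor n - 1/11 vanishes at 1/11 and appears to the power 1; the numerator there equals -409/770, nonzero, and no other factor vanishes.
The branch terms are analytic at this point.
Hence a pole whose order is the multiplicity, 1.

The point is a pole of order 1.


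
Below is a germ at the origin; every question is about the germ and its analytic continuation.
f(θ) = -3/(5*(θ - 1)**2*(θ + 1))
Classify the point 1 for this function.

The denominator factor θ - 1 vanishes at 1 and appears to the power 2; the numerator there equals -3/5, nonzero, and no other factor vanishes.
Hence a pole whose order is the multiplicity, 2.

The point is a pole of order 2.


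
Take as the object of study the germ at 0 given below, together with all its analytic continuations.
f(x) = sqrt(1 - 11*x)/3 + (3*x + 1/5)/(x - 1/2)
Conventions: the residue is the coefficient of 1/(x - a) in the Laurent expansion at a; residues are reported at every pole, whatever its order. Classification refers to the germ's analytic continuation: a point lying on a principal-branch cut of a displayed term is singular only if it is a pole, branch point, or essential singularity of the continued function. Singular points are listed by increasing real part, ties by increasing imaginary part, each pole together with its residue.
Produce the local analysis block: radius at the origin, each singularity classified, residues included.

Denominator factor (x - 1/2): pole of order 1 at 1/2, modulus 1/2.
Branch term (1/3)*sqrt(1 - x/(1/11)): its argument vanishes at x = 1/11, a square-root branch point, modulus 1/11.
The radius of convergence is the smallest modulus among the singular points: 1/11.
The branch term is analytic at 1/2 and contributes nothing to the residue; only the rational part matters.
At the order-1 pole 1/2 set g(x) = (x - (1/2))*(rational part) = 3*x + 1/5.
Simple pole: residue = g(a) at a = 1/2, which is 17/10.
List the singular points by increasing real part (a conjugate pair: the negative imaginary part first).

Radius of convergence at 0: 1/11.
At 1/11: an algebraic (square-root) branch point.
At 1/2: a pole of order 1; residue 17/10.


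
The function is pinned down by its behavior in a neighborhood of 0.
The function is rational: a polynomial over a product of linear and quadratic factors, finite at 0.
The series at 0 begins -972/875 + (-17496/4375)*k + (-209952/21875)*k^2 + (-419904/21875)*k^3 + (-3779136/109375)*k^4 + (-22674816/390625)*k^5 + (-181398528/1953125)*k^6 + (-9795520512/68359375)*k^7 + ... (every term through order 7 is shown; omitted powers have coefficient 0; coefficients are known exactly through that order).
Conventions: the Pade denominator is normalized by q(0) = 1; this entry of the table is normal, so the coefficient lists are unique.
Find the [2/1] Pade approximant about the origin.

The Pade approximant has numerator coefficients [-972/875, -7776/4375, -34992/21875]; denominator coefficients [1, -2].

Taylor coefficients needed (read off): a_0 = -972/875, a_1 = -17496/4375, a_2 = -209952/21875, a_3 = -419904/21875.
Write the denominator as Q(k) = 1 + q1*k. Requiring Q*f - P = O(k^4) with deg P <= 2 kills the coefficients of k^3..k^3 in Q*f:
  k^3: a_3 + q1*a_2 = 0, i.e. -419904/21875 + (-209952/21875)*q1 = 0.
Solving this linear system: q1 = -2.
The numerator is Q*f truncated at degree 2: P0 = a_0 = -972/875; P1 = a_1 + q1*a_0 = -7776/4375; P2 = a_2 + q1*a_1 = -34992/21875.


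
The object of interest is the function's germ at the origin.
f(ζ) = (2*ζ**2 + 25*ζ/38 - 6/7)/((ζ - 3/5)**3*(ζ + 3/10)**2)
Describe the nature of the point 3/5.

The denominator factor ζ - 3/5 vanishes at 3/5 and appears to the power 3; the numerator there equals 1713/6650, nonzero, and no other factor vanishes.
Hence a pole whose order is the multiplicity, 3.

The point is a pole of order 3.


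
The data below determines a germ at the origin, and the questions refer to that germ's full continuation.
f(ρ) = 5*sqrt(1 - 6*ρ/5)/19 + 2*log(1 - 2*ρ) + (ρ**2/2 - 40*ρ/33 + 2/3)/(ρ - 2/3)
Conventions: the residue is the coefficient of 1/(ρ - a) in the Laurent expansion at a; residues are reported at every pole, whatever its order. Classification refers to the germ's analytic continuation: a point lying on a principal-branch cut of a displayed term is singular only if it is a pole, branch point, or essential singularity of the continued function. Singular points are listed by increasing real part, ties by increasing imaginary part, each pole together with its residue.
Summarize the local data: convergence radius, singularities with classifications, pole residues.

Radius of convergence at 0: 1/2.
At 1/2: a logarithmic branch point.
At 2/3: a pole of order 1; residue 8/99.
At 5/6: an algebraic (square-root) branch point.

Denominator factor (ρ - 2/3): pole of order 1 at 2/3, modulus 2/3.
Branch term (2)*log(1 - ρ/(1/2)): its argument vanishes at ρ = 1/2, a logarithmic branch point, modulus 1/2.
Branch term (5/19)*sqrt(1 - ρ/(5/6)): its argument vanishes at ρ = 5/6, a square-root branch point, modulus 5/6.
The radius of convergence is the smallest modulus among the singular points: 1/2.
The branch terms are analytic at 2/3 and contribute nothing to the residue; only the rational part matters.
At the order-1 pole 2/3 set g(ρ) = (ρ - (2/3))*(rational part) = ρ**2/2 - 40*ρ/33 + 2/3.
Simple pole: residue = g(a) at a = 2/3, which is 8/99.
List the singular points by increasing real part (a conjugate pair: the negative imaginary part first).


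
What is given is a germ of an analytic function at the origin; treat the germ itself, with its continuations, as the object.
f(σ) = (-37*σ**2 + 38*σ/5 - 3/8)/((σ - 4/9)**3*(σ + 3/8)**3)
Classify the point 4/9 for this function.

The denominator factor σ - 4/9 vanishes at 4/9 and appears to the power 3; the numerator there equals -13951/3240, nonzero, and no other factor vanishes.
Hence a pole whose order is the multiplicity, 3.

The point is a pole of order 3.


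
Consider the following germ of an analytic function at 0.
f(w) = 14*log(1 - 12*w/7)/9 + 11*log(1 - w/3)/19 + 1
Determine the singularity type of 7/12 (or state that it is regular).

The term (14/9)*log(1 - w/(7/12)) has argument 1 - 7/12/(7/12) = 0 at 7/12: a logarithmic (infinitely-sheeted) branch point; the remaining terms are analytic or single-valued there.

The point is a logarithmic branch point.


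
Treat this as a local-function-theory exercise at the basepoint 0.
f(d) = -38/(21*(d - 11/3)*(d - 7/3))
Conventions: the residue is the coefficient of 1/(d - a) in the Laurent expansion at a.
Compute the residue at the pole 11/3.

At the order-1 pole 11/3 set g(d) = (d - (11/3))*f(d) = -38/(21*(d - 7/3)).
Simple pole: residue = g(a) at a = 11/3, which is -19/14.

The residue is -19/14.


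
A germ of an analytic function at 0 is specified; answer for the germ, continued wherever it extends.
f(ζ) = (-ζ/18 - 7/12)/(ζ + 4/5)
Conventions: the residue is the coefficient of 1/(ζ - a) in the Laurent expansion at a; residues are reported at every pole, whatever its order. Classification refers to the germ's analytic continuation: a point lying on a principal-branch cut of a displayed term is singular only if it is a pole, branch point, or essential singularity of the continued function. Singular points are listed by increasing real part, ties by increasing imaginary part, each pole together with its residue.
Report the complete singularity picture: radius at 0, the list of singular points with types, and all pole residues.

Radius of convergence at 0: 4/5.
At -4/5: a pole of order 1; residue -97/180.

Denominator factor (ζ + 4/5): pole of order 1 at -4/5, modulus 4/5.
The radius of convergence is the smallest modulus among the singular points: 4/5.
At the order-1 pole -4/5 set g(ζ) = (ζ - (-4/5))*f(ζ) = -ζ/18 - 7/12.
Simple pole: residue = g(a) at a = -4/5, which is -97/180.


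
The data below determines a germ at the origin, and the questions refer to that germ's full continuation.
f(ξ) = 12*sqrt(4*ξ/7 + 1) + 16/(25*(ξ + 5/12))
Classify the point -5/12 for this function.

The point is a pole of order 1.

The denominator factor ξ + 5/12 vanishes at -5/12 and appears to the power 1; the numerator there equals 16/25, nonzero, and no other factor vanishes.
The branch terms are analytic at this point.
Hence a pole whose order is the multiplicity, 1.


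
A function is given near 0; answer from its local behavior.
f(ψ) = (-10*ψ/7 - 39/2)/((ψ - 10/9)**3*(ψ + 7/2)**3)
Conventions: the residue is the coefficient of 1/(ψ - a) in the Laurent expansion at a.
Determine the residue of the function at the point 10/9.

The residue is -1412137152/27573284501.

At the order-3 pole 10/9 set g(ψ) = (ψ - (10/9))^3*f(ψ) = (-10*ψ/7 - 39/2)/(ψ + 7/2)**3.
Order-3 pole: residue = g''(a)/2; g''(10/9) = -2824274304/27573284501, so the residue is -1412137152/27573284501.


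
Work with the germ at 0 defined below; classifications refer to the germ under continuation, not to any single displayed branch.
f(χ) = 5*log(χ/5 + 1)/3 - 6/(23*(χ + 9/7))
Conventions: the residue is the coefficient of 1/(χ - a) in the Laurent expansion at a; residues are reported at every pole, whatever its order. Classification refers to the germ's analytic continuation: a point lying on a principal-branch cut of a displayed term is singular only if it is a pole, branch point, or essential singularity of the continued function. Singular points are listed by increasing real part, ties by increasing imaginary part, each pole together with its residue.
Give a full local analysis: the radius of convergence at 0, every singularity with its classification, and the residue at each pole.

Radius of convergence at 0: 9/7.
At -5: a logarithmic branch point.
At -9/7: a pole of order 1; residue -6/23.

Denominator factor (χ + 9/7): pole of order 1 at -9/7, modulus 9/7.
Branch term (5/3)*log(1 - χ/(-5)): its argument vanishes at χ = -5, a logarithmic branch point, modulus 5.
The radius of convergence is the smallest modulus among the singular points: 9/7.
The branch term is analytic at -9/7 and contributes nothing to the residue; only the rational part matters.
At the order-1 pole -9/7 set g(χ) = (χ - (-9/7))*(rational part) = -6/23.
Simple pole: residue = g(a) at a = -9/7, which is -6/23.
List the singular points by increasing real part (a conjugate pair: the negative imaginary part first).


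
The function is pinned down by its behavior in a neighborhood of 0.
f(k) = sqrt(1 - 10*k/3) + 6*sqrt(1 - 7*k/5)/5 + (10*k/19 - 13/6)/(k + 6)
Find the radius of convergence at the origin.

Denominator factor (k + 6): pole of order 1 at -6, modulus 6.
Branch term (6/5)*sqrt(1 - k/(5/7)): its argument vanishes at k = 5/7, a square-root branch point, modulus 5/7.
Branch term (1)*sqrt(1 - k/(3/10)): its argument vanishes at k = 3/10, a square-root branch point, modulus 3/10.
The radius of convergence is the smallest modulus among the singular points: 3/10.

The radius of convergence is 3/10.


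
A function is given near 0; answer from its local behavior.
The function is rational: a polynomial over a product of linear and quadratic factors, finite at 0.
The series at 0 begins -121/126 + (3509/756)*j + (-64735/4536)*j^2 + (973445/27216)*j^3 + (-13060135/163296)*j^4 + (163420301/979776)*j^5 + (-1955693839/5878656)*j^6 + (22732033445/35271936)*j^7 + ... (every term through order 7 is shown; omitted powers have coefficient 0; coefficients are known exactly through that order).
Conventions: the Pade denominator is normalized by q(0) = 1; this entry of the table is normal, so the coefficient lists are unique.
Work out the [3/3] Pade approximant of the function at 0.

The Pade approximant has numerator coefficients [-121/126, 21296/40047, -190333/800940, 161051/2402820]; denominator coefficients [1, 48967/11442, 57887/9535, 22269/7628].

Taylor coefficients needed (read off): a_0 = -121/126, a_1 = 3509/756, a_2 = -64735/4536, a_3 = 973445/27216, a_4 = -13060135/163296, a_5 = 163420301/979776, a_6 = -1955693839/5878656.
Write the denominator as Q(j) = 1 + q1*j + q2*j^2 + q3*j^3. Requiring Q*f - P = O(j^7) with deg P <= 3 kills the coefficients of j^4..j^6 in Q*f:
  j^4: a_4 + q1*a_3 + q2*a_2 + q3*a_1 = 0, i.e. -13060135/163296 + (973445/27216)*q1 + (-64735/4536)*q2 + (3509/756)*q3 = 0.
  j^5: a_5 + q1*a_4 + q2*a_3 + q3*a_2 = 0, i.e. 163420301/979776 + (-13060135/163296)*q1 + (973445/27216)*q2 + (-64735/4536)*q3 = 0.
  j^6: a_6 + q1*a_5 + q2*a_4 + q3*a_3 = 0, i.e. -1955693839/5878656 + (163420301/979776)*q1 + (-13060135/163296)*q2 + (973445/27216)*q3 = 0.
Solving this linear system: q1 = 48967/11442, q2 = 57887/9535, q3 = 22269/7628.
The numerator is Q*f truncated at degree 3: P0 = a_0 = -121/126; P1 = a_1 + q1*a_0 = 21296/40047; P2 = a_2 + q1*a_1 + q2*a_0 = -190333/800940; P3 = a_3 + q1*a_2 + q2*a_1 + q3*a_0 = 161051/2402820.


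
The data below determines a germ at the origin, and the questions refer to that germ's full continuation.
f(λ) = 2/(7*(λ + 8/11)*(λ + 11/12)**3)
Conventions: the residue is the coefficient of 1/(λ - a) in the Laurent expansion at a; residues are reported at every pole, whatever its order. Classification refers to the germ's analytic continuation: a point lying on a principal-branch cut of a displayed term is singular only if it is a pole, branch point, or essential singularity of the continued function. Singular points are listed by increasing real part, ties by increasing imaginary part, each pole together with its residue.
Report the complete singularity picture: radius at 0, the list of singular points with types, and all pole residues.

Radius of convergence at 0: 8/11.
At -11/12: a pole of order 3; residue -4599936/109375.
At -8/11: a pole of order 1; residue 4599936/109375.

Denominator factor (λ + 8/11): pole of order 1 at -8/11, modulus 8/11.
Denominator factor (λ + 11/12)^3: pole of order 3 at -11/12, modulus 11/12.
The radius of convergence is the smallest modulus among the singular points: 8/11.
At the order-3 pole -11/12 set g(λ) = (λ - (-11/12))^3*f(λ) = 2/(7*(λ + 8/11)).
Order-3 pole: residue = g''(a)/2; g''(-11/12) = -9199872/109375, so the residue is -4599936/109375.
At the order-1 pole -8/11 set g(λ) = (λ - (-8/11))*f(λ) = 2/(7*(λ + 11/12)**3).
Simple pole: residue = g(a) at a = -8/11, which is 4599936/109375.
List the singular points by increasing real part (a conjugate pair: the negative imaginary part first).


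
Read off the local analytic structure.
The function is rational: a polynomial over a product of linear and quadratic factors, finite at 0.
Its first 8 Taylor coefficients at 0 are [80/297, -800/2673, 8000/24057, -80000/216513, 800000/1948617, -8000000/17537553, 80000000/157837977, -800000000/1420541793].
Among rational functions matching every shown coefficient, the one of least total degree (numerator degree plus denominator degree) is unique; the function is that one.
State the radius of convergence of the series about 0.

The radius of convergence is 9/10.

No rational of total degree below 1 reproduces all 8 coefficients; solving the [0/1] Pade equations on them gives f(χ) = 8/(33*(χ + 9/10)), whose expansion matches every shown term.
Denominator factor (χ + 9/10): pole of order 1 at -9/10, modulus 9/10.
The radius of convergence is the smallest modulus among the singular points: 9/10.


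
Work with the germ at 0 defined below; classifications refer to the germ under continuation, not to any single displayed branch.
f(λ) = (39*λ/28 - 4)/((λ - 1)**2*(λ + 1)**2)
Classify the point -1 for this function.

The denominator factor λ + 1 vanishes at -1 and appears to the power 2; the numerator there equals -151/28, nonzero, and no other factor vanishes.
Hence a pole whose order is the multiplicity, 2.

The point is a pole of order 2.


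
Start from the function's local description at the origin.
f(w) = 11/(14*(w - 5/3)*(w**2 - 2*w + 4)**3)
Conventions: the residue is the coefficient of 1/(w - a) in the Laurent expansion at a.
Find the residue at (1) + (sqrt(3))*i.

The residue is (-8019/834148) + ((44231/10009776)*sqrt(3))*i.


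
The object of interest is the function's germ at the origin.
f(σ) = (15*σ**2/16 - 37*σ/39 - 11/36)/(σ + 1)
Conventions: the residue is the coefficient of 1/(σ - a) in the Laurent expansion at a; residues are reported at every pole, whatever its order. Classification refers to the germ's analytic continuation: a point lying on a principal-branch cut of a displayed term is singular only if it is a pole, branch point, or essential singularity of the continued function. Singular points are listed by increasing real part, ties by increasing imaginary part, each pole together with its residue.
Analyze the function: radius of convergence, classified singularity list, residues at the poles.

Radius of convergence at 0: 1.
At -1: a pole of order 1; residue 2959/1872.

Denominator factor (σ + 1): pole of order 1 at -1, modulus 1.
The radius of convergence is the smallest modulus among the singular points: 1.
At the order-1 pole -1 set g(σ) = (σ - (-1))*f(σ) = 15*σ**2/16 - 37*σ/39 - 11/36.
Simple pole: residue = g(a) at a = -1, which is 2959/1872.


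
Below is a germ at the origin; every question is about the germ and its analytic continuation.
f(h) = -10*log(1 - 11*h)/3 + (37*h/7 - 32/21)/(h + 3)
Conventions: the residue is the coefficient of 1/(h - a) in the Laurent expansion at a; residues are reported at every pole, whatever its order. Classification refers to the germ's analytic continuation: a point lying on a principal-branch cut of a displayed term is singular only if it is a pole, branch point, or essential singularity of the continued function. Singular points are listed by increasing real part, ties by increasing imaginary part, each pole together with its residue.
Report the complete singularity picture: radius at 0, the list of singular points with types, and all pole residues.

Radius of convergence at 0: 1/11.
At -3: a pole of order 1; residue -365/21.
At 1/11: a logarithmic branch point.

Denominator factor (h + 3): pole of order 1 at -3, modulus 3.
Branch term (-10/3)*log(1 - h/(1/11)): its argument vanishes at h = 1/11, a logarithmic branch point, modulus 1/11.
The radius of convergence is the smallest modulus among the singular points: 1/11.
The branch term is analytic at -3 and contributes nothing to the residue; only the rational part matters.
At the order-1 pole -3 set g(h) = (h - (-3))*(rational part) = 37*h/7 - 32/21.
Simple pole: residue = g(a) at a = -3, which is -365/21.
List the singular points by increasing real part (a conjugate pair: the negative imaginary part first).


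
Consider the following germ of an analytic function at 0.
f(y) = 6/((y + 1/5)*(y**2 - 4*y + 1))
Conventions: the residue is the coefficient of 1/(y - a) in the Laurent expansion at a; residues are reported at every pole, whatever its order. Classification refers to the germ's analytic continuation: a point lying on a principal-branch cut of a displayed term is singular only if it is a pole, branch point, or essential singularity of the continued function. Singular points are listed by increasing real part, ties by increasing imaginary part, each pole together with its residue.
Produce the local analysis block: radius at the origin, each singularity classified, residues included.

Denominator factor (y + 1/5): pole of order 1 at -1/5, modulus 1/5.
Denominator factor (y**2 - 4*y + 1): discriminant 12, real irrational roots 2 + sqrt(3) and 2 - sqrt(3); poles of order 1, moduli 2 + sqrt(3) and 2 - sqrt(3).
The radius of convergence is the smallest modulus among the singular points: 1/5.
At the order-1 pole -1/5 set g(y) = (y - (-1/5))*f(y) = 6/(y**2 - 4*y + 1).
Simple pole: residue = g(a) at a = -1/5, which is 75/23.
The factor y**2 - 4*y + 1 splits as (y - a)(y - a') with a = 2 - sqrt(3), a' = 2 + sqrt(3). At the order-1 pole a set g(y) = (y - a)*f(y) = [6/(y + 1/5)] / (y - a').
Simple pole: residue = g(a) at a = 2 - sqrt(3), which is -75/46 - (55/46)*sqrt(3).
The factor y**2 - 4*y + 1 splits as (y - a)(y - a') with a = 2 + sqrt(3), a' = 2 - sqrt(3). At the order-1 pole a set g(y) = (y - a)*f(y) = [6/(y + 1/5)] / (y - a').
Simple pole: residue = g(a) at a = 2 + sqrt(3), which is -75/46 + (55/46)*sqrt(3).
List the singular points by increasing real part (a conjugate pair: the negative imaginary part first).

Radius of convergence at 0: 1/5.
At -1/5: a pole of order 1; residue 75/23.
At 2 - sqrt(3): a pole of order 1; residue -75/46 - (55/46)*sqrt(3).
At 2 + sqrt(3): a pole of order 1; residue -75/46 + (55/46)*sqrt(3).


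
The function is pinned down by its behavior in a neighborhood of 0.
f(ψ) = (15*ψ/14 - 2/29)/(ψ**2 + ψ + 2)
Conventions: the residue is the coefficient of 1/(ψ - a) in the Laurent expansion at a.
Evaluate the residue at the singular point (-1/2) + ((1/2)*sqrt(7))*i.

The factor ψ**2 + ψ + 2 splits as (ψ - a)(ψ - a') with a = (-1/2) + ((1/2)*sqrt(7))*i, a' = (-1/2) - ((1/2)*sqrt(7))*i. At the order-1 pole a set g(ψ) = (ψ - a)*f(ψ) = [15*ψ/14 - 2/29] / (ψ - a').
Simple pole: residue = g(a) at a = (-1/2) + ((1/2)*sqrt(7))*i, which is (15/28) + ((491/5684)*sqrt(7))*i.

The residue is (15/28) + ((491/5684)*sqrt(7))*i.


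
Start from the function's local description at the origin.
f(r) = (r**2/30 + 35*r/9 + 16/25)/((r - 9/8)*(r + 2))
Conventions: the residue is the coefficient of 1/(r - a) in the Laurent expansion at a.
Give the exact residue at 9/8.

At the order-1 pole 9/8 set g(r) = (r - (9/8))*f(r) = (r**2/30 + 35*r/9 + 16/25)/(r + 2).
Simple pole: residue = g(a) at a = 9/8, which is 16183/10000.

The residue is 16183/10000.


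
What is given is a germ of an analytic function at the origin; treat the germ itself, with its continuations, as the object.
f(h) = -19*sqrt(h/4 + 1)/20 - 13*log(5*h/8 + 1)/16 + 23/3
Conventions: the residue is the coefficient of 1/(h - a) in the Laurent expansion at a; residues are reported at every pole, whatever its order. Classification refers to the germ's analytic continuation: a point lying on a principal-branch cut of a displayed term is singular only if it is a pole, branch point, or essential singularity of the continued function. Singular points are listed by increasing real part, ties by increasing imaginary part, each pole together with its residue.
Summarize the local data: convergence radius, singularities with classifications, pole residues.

Radius of convergence at 0: 8/5.
At -4: an algebraic (square-root) branch point.
At -8/5: a logarithmic branch point.

Branch term (-19/20)*sqrt(1 - h/(-4)): its argument vanishes at h = -4, a square-root branch point, modulus 4.
Branch term (-13/16)*log(1 - h/(-8/5)): its argument vanishes at h = -8/5, a logarithmic branch point, modulus 8/5.
The radius of convergence is the smallest modulus among the singular points: 8/5.
List the singular points by increasing real part (a conjugate pair: the negative imaginary part first).


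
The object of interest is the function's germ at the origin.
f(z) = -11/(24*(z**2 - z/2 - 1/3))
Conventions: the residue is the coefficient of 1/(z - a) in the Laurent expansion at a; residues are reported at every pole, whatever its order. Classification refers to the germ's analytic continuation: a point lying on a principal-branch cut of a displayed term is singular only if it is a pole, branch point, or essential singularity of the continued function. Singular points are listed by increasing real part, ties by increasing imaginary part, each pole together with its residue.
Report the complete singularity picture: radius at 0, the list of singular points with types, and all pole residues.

Radius of convergence at 0: -1/4 + (1/12)*sqrt(57).
At 1/4 - (1/12)*sqrt(57): a pole of order 1; residue (11/228)*sqrt(57).
At 1/4 + (1/12)*sqrt(57): a pole of order 1; residue -(11/228)*sqrt(57).

Denominator factor (z**2 - z/2 - 1/3): discriminant 19/12, real irrational roots 1/4 + (1/12)*sqrt(57) and 1/4 - (1/12)*sqrt(57); poles of order 1, moduli 1/4 + (1/12)*sqrt(57) and -1/4 + (1/12)*sqrt(57).
The radius of convergence is the smallest modulus among the singular points: -1/4 + (1/12)*sqrt(57).
The factor z**2 - z/2 - 1/3 splits as (z - a)(z - a') with a = 1/4 - (1/12)*sqrt(57), a' = 1/4 + (1/12)*sqrt(57). At the order-1 pole a set g(z) = (z - a)*f(z) = [-11/24] / (z - a').
Simple pole: residue = g(a) at a = 1/4 - (1/12)*sqrt(57), which is (11/228)*sqrt(57).
The factor z**2 - z/2 - 1/3 splits as (z - a)(z - a') with a = 1/4 + (1/12)*sqrt(57), a' = 1/4 - (1/12)*sqrt(57). At the order-1 pole a set g(z) = (z - a)*f(z) = [-11/24] / (z - a').
Simple pole: residue = g(a) at a = 1/4 + (1/12)*sqrt(57), which is -(11/228)*sqrt(57).
List the singular points by increasing real part (a conjugate pair: the negative imaginary part first).


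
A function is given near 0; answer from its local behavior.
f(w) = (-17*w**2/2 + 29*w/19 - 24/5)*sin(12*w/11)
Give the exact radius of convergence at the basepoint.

The factor sin(12*w/11) is entire and contributes no finite singular point.
The polynomial part has no poles.
No finite singular points: the Taylor series at 0 converges everywhere.

The radius of convergence is infinite.


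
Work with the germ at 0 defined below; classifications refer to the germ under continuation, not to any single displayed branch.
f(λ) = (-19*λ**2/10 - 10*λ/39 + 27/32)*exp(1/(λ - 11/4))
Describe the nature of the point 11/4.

The point is an essential singularity.

The exponent 1/(λ - (11/4)) has a pole at 11/4, so exp(1/(λ - (11/4))) takes every nonzero value near it: an essential singularity (not a pole of any order).


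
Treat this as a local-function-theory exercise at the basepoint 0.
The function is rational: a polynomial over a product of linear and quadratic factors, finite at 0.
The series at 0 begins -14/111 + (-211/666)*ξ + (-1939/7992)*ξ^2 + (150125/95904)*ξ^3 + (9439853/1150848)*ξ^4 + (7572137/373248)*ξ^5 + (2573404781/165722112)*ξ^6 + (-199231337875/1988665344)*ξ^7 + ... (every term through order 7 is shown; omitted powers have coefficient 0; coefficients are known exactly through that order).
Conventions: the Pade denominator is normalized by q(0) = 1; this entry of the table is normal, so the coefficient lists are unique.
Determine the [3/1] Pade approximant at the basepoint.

The Pade approximant has numerator coefficients [-14/111, 5733766/16663875, 7873688/5554625, 47270128/16663875]; denominator coefficients [1, -9439853/1801500].

Taylor coefficients needed (read off): a_0 = -14/111, a_1 = -211/666, a_2 = -1939/7992, a_3 = 150125/95904, a_4 = 9439853/1150848.
Write the denominator as Q(ξ) = 1 + q1*ξ. Requiring Q*f - P = O(ξ^5) with deg P <= 3 kills the coefficients of ξ^4..ξ^4 in Q*f:
  ξ^4: a_4 + q1*a_3 = 0, i.e. 9439853/1150848 + (150125/95904)*q1 = 0.
Solving this linear system: q1 = -9439853/1801500.
The numerator is Q*f truncated at degree 3: P0 = a_0 = -14/111; P1 = a_1 + q1*a_0 = 5733766/16663875; P2 = a_2 + q1*a_1 = 7873688/5554625; P3 = a_3 + q1*a_2 = 47270128/16663875.


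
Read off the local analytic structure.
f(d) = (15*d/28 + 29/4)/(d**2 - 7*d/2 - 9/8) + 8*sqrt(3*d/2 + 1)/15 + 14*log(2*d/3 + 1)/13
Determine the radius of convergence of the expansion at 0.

The radius of convergence is -7/4 + (1/4)*sqrt(67).

Denominator factor (d**2 - 7*d/2 - 9/8): discriminant 67/4, real irrational roots 7/4 + (1/4)*sqrt(67) and 7/4 - (1/4)*sqrt(67); poles of order 1, moduli 7/4 + (1/4)*sqrt(67) and -7/4 + (1/4)*sqrt(67).
Branch term (8/15)*sqrt(1 - d/(-2/3)): its argument vanishes at d = -2/3, a square-root branch point, modulus 2/3.
Branch term (14/13)*log(1 - d/(-3/2)): its argument vanishes at d = -3/2, a logarithmic branch point, modulus 3/2.
The radius of convergence is the smallest modulus among the singular points: -7/4 + (1/4)*sqrt(67).


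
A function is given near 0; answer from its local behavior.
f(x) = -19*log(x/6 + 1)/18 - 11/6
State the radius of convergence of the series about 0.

Branch term (-19/18)*log(1 - x/(-6)): its argument vanishes at x = -6, a logarithmic branch point, modulus 6.
The radius of convergence is the smallest modulus among the singular points: 6.

The radius of convergence is 6.


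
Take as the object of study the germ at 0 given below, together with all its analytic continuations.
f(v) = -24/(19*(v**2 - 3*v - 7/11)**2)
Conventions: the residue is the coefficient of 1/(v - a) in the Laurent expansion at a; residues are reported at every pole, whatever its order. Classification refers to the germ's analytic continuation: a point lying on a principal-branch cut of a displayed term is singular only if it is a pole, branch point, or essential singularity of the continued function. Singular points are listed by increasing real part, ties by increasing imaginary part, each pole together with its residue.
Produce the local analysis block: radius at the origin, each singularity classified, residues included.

Denominator factor (v**2 - 3*v - 7/11)^2: discriminant 127/11, real irrational roots 3/2 + (1/22)*sqrt(1397) and 3/2 - (1/22)*sqrt(1397); poles of order 2, moduli 3/2 + (1/22)*sqrt(1397) and -3/2 + (1/22)*sqrt(1397).
The radius of convergence is the smallest modulus among the singular points: -3/2 + (1/22)*sqrt(1397).
The factor v**2 - 3*v - 7/11 splits as (v - a)(v - a') with a = 3/2 - (1/22)*sqrt(1397), a' = 3/2 + (1/22)*sqrt(1397). At the order-2 pole a set g(v) = (v - a)^2*f(v) = [-24/19] / (v - a')^2.
Order-2 pole: residue = g'(a); g'(3/2 - (1/22)*sqrt(1397)) = -(528/306451)*sqrt(1397), so the residue is -(528/306451)*sqrt(1397).
The factor v**2 - 3*v - 7/11 splits as (v - a)(v - a') with a = 3/2 + (1/22)*sqrt(1397), a' = 3/2 - (1/22)*sqrt(1397). At the order-2 pole a set g(v) = (v - a)^2*f(v) = [-24/19] / (v - a')^2.
Order-2 pole: residue = g'(a); g'(3/2 + (1/22)*sqrt(1397)) = (528/306451)*sqrt(1397), so the residue is (528/306451)*sqrt(1397).
List the singular points by increasing real part (a conjugate pair: the negative imaginary part first).

Radius of convergence at 0: -3/2 + (1/22)*sqrt(1397).
At 3/2 - (1/22)*sqrt(1397): a pole of order 2; residue -(528/306451)*sqrt(1397).
At 3/2 + (1/22)*sqrt(1397): a pole of order 2; residue (528/306451)*sqrt(1397).


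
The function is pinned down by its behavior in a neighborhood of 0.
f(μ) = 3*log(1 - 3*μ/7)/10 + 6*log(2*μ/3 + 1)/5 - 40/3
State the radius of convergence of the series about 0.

The radius of convergence is 3/2.

Branch term (3/10)*log(1 - μ/(7/3)): its argument vanishes at μ = 7/3, a logarithmic branch point, modulus 7/3.
Branch term (6/5)*log(1 - μ/(-3/2)): its argument vanishes at μ = -3/2, a logarithmic branch point, modulus 3/2.
The radius of convergence is the smallest modulus among the singular points: 3/2.


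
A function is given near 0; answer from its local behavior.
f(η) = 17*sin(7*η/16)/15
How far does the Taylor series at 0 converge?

The factor -sin(7*η/16) is entire and contributes no finite singular point.
The polynomial part has no poles.
No finite singular points: the Taylor series at 0 converges everywhere.

The radius of convergence is infinite.


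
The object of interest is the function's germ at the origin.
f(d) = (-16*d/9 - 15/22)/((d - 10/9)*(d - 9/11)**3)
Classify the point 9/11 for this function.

The point is a pole of order 3.

The denominator factor d - 9/11 vanishes at 9/11 and appears to the power 3; the numerator there equals -47/22, nonzero, and no other factor vanishes.
Hence a pole whose order is the multiplicity, 3.


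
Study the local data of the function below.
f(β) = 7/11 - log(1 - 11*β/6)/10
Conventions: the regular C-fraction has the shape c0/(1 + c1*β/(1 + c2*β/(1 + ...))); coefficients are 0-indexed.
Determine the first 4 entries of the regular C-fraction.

Taylor coefficients (expand at 0): a_0 = 7/11, a_1 = 11/60, a_2 = 121/720, a_3 = 1331/6480.
c0 = a_0 = 7/11. Peel one level at a time: if S = 1 + c*β/S' with S'(0) = 1, then c is the β-coefficient of S and S' = c*β/(S - 1).
S_1 = c0/f = 1 + (-121/420)*β + (-1331/7350)*β^2 + ...; c1 = -121/420.
S_2 = c1*β/(S_1 - 1) = 1 + (-22/35)*β + (-121/432)*β^2 + ...; c2 = -22/35.
S_3 = c2*β/(S_2 - 1) = 1 + (-385/864)*β + ...; c3 = -385/864.

The regular C-fraction coefficients are [7/11, -121/420, -22/35, -385/864].


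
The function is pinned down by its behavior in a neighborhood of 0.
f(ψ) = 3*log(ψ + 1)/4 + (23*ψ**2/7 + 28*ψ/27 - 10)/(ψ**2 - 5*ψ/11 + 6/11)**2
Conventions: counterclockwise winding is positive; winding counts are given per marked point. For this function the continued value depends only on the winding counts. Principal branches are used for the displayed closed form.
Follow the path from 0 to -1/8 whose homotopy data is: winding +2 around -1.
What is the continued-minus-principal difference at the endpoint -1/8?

The rational part is single-valued and drops out of the difference; each branch term changes only by its own monodromy.
(3/4)*log(1 - ψ/(-1)): each positive loop around -1 adds 2*pi*i to the log, so winding +2 contributes (3/4)*(2)*2*pi*i = (3)*pi*i.
Summing the contributions at ψ = -1/8 gives (3)*pi*i.

Continued minus principal equals (3)*pi*i.


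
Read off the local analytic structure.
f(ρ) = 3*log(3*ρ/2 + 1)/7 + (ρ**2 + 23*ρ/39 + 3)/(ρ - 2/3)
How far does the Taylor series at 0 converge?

Denominator factor (ρ - 2/3): pole of order 1 at 2/3, modulus 2/3.
Branch term (3/7)*log(1 - ρ/(-2/3)): its argument vanishes at ρ = -2/3, a logarithmic branch point, modulus 2/3.
The radius of convergence is the smallest modulus among the singular points: 2/3.

The radius of convergence is 2/3.


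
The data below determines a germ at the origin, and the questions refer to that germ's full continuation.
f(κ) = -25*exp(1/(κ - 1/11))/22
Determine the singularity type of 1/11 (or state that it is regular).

The point is an essential singularity.

The exponent 1/(κ - (1/11)) has a pole at 1/11, so exp(1/(κ - (1/11))) takes every nonzero value near it: an essential singularity (not a pole of any order).


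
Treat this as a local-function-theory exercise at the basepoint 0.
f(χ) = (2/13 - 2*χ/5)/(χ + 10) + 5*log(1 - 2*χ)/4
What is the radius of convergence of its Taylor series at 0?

The radius of convergence is 1/2.

Denominator factor (χ + 10): pole of order 1 at -10, modulus 10.
Branch term (5/4)*log(1 - χ/(1/2)): its argument vanishes at χ = 1/2, a logarithmic branch point, modulus 1/2.
The radius of convergence is the smallest modulus among the singular points: 1/2.


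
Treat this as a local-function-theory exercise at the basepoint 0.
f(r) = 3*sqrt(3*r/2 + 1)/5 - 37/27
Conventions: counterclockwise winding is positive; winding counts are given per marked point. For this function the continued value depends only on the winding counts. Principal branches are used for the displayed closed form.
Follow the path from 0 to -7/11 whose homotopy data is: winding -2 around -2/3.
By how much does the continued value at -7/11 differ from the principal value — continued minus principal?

The rational part is single-valued and drops out of the difference; each branch term changes only by its own monodromy.
(3/5)*sqrt(1 - r/(-2/3)): winding -2 is even, the square root returns to the same sheet, contribution 0.
Summing the contributions at r = -7/11 gives 0.

Continued minus principal equals 0.


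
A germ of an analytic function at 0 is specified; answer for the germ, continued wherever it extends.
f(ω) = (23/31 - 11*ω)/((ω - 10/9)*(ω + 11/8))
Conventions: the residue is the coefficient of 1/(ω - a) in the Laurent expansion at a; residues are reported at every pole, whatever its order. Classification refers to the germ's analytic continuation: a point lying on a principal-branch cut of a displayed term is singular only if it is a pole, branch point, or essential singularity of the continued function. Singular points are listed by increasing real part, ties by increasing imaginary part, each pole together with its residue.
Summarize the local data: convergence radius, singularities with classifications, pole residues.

Denominator factor (ω - 10/9): pole of order 1 at 10/9, modulus 10/9.
Denominator factor (ω + 11/8): pole of order 1 at -11/8, modulus 11/8.
The radius of convergence is the smallest modulus among the singular points: 10/9.
At the order-1 pole -11/8 set g(ω) = (ω - (-11/8))*f(ω) = (23/31 - 11*ω)/(ω - 10/9).
Simple pole: residue = g(a) at a = -11/8, which is -35415/5549.
At the order-1 pole 10/9 set g(ω) = (ω - (10/9))*f(ω) = (23/31 - 11*ω)/(ω + 11/8).
Simple pole: residue = g(a) at a = 10/9, which is -25624/5549.
List the singular points by increasing real part (a conjugate pair: the negative imaginary part first).

Radius of convergence at 0: 10/9.
At -11/8: a pole of order 1; residue -35415/5549.
At 10/9: a pole of order 1; residue -25624/5549.


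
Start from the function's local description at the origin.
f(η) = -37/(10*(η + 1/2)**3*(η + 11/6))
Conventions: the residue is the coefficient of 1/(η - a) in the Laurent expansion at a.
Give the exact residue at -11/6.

At the order-1 pole -11/6 set g(η) = (η - (-11/6))*f(η) = -37/(10*(η + 1/2)**3).
Simple pole: residue = g(a) at a = -11/6, which is 999/640.

The residue is 999/640.


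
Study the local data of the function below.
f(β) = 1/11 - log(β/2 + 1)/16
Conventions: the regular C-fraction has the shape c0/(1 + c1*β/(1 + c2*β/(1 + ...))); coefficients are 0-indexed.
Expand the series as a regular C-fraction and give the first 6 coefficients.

The regular C-fraction coefficients are [1/11, 11/32, -3/32, -2/9, 17/36, 3/85].

Taylor coefficients (expand at 0): a_0 = 1/11, a_1 = -1/32, a_2 = 1/128, a_3 = -1/384, a_4 = 1/1024, a_5 = -1/2560.
c0 = a_0 = 1/11. Peel one level at a time: if S = 1 + c*β/S' with S'(0) = 1, then c is the β-coefficient of S and S' = c*β/(S - 1).
S_1 = c0/f = 1 + (11/32)*β + (33/1024)*β^2 + ...; c1 = 11/32.
S_2 = c1*β/(S_1 - 1) = 1 + (-3/32)*β + (-1/48)*β^2 + ...; c2 = -3/32.
S_3 = c2*β/(S_2 - 1) = 1 + (-2/9)*β + (17/162)*β^2 + ...; c3 = -2/9.
S_4 = c3*β/(S_3 - 1) = 1 + (17/36)*β + (-1/60)*β^2 + ...; c4 = 17/36.
S_5 = c4*β/(S_4 - 1) = 1 + (3/85)*β + ...; c5 = 3/85.


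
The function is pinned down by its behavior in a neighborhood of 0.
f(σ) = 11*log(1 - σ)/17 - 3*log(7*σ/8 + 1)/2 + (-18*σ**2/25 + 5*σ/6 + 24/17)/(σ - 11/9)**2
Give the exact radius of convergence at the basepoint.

The radius of convergence is 1.

Denominator factor (σ - 11/9)^2: pole of order 2 at 11/9, modulus 11/9.
Branch term (-3/2)*log(1 - σ/(-8/7)): its argument vanishes at σ = -8/7, a logarithmic branch point, modulus 8/7.
Branch term (11/17)*log(1 - σ/(1)): its argument vanishes at σ = 1, a logarithmic branch point, modulus 1.
The radius of convergence is the smallest modulus among the singular points: 1.
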